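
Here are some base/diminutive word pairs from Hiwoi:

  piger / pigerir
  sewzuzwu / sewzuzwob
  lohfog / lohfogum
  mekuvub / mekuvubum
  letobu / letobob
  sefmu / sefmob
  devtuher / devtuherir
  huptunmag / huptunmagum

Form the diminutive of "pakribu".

letobu and mekuvub both have last vowel 'u' yet inflect differently (letobob, mekuvubum), so the last vowel is not what conditions the rule; the final letter is.
"pakribu" ends in -u. The stems ending in -u (letobu → letobob, sefmu → sefmob, sewzuzwu → sewzuzwob) drop the final letter and add -ob.
The other patterns: stems ending in -r add -ir; stems ending in -b or -g add -um.
So pakribu → pakribob.

pakribob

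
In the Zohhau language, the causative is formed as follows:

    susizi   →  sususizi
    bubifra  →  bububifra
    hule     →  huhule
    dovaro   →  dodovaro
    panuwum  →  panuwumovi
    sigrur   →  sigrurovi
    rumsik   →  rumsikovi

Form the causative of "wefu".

wewefu

susizi and rumsik both have last vowel 'i' yet inflect differently (sususizi, rumsikovi), so the last vowel is not what conditions the rule; whether the stem ends in a vowel or a consonant is.
"wefu" ends in a vowel. The stems ending in a vowel (susizi → sususizi, bubifra → bububifra, hule → huhule) repeat the first consonant+vowel as a prefix.
The other pattern: stems ending in a consonant add -ovi.
So wefu → wewefu.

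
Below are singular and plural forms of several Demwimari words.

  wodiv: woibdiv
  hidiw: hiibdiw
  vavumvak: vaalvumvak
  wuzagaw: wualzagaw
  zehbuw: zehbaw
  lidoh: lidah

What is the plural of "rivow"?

rivaw

"rivow" has last vowel 'o'. The one such stem in the data (lidoh → lidah) changes the last vowel to 'a' (as does zehbuw), so the same rule applies.
The other patterns: stems whose last vowel is 'i' insert -ib- after the first vowel; stems whose last vowel is 'a' insert -al- after the first vowel.
So rivow → rivaw.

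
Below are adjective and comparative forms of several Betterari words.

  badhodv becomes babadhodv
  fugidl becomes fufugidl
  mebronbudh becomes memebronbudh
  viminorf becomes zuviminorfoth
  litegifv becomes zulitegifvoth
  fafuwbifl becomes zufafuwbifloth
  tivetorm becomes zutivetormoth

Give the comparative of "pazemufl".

zupazemufloth

"pazemufl" has second-to-last letter 'f'. The stems whose second-to-last letter is 'f' (litegifv → zulitegifvoth, fafuwbifl → zufafuwbifloth) add zu- … -oth around the stem.
So pazemufl → zupazemufloth.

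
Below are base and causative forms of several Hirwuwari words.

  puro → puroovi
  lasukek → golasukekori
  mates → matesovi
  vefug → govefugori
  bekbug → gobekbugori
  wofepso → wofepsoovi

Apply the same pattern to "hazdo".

"hazdo" ends in -o. The stems ending in -o (puro → puroovi, wofepso → wofepsoovi) add -ovi.
So hazdo → hazdoovi.

hazdoovi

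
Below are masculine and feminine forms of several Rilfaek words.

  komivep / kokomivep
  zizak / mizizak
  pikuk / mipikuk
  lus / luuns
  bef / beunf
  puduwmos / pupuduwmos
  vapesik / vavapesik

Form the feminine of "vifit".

zizak and vapesik both end in -k yet inflect differently (mizizak, vavapesik), so the final letter is not what conditions the rule; the number of vowels is.
"vifit" has 2 vowels. The stems with 2 vowels (zizak → mizizak, pikuk → mipikuk) add the prefix mi-.
The other patterns: stems with 1 vowel insert -un- after the first vowel; stems with 3 vowels repeat the first consonant+vowel as a prefix.
So vifit → mivifit.

mivifit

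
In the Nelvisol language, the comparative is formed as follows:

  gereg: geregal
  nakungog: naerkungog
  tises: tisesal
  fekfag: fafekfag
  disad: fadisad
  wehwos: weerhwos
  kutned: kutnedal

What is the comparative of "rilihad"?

farilihad

gereg and nakungog both end in -g yet inflect differently (geregal, naerkungog), so the final letter is not what conditions the rule; the last vowel is.
"rilihad" has last vowel 'a'. The stems whose last vowel is 'a' (disad → fadisad, fekfag → fafekfag) add the prefix fa-.
The other patterns: stems whose last vowel is 'e' add -al; stems whose last vowel is 'o' insert -er- after the first vowel.
So rilihad → farilihad.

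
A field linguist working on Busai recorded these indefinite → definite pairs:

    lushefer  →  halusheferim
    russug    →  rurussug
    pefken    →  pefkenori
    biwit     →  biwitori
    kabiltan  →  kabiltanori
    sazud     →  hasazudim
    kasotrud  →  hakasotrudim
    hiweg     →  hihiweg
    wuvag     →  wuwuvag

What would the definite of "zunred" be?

hazunredim

hiweg and pefken both have last vowel 'e' yet inflect differently (hihiweg, pefkenori), so the last vowel is not what conditions the rule; the final letter is.
"zunred" ends in -d. The stems ending in -d (sazud → hasazudim, kasotrud → hakasotrudim) add ha- … -im around the stem.
So zunred → hazunredim.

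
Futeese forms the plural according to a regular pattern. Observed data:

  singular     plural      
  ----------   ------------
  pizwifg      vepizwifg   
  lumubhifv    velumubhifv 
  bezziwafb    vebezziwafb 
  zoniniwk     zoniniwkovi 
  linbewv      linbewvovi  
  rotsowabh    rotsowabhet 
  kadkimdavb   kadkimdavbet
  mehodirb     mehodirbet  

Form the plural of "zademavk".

zademavket

lumubhifv and linbewv both end in -v yet inflect differently (velumubhifv, linbewvovi), so the final letter is not what conditions the rule; the second-to-last letter is.
"zademavk" has second-to-last letter 'v'. The one such stem in the data (kadkimdavb → kadkimdavbet) adds -et, so the same rule applies.
The other patterns: stems whose second-to-last letter is 'f' add the prefix ve-; stems whose second-to-last letter is 'w' add -ovi.
So zademavk → zademavket.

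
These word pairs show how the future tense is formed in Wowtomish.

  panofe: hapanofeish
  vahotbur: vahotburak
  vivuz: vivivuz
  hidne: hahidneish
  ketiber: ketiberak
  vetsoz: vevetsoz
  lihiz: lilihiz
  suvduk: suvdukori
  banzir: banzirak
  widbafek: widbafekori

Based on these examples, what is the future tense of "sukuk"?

"sukuk" ends in -k. The stems ending in -k (suvduk → suvdukori, widbafek → widbafekori) add -ori.
So sukuk → sukukori.

sukukori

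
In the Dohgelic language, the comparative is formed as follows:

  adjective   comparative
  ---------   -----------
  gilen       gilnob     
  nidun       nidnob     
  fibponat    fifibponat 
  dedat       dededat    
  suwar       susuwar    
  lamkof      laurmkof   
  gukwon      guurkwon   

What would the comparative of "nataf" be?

nanataf

"nataf" has last vowel 'a'. The stems whose last vowel is 'a' (fibponat → fifibponat, dedat → dededat, suwar → susuwar) repeat the first consonant+vowel as a prefix.
So nataf → nanataf.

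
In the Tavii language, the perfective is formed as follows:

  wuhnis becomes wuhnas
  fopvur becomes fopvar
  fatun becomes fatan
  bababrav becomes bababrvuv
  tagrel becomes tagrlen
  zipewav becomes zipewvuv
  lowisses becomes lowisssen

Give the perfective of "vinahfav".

lowisses and wuhnis both end in -s yet inflect differently (lowisssen, wuhnas), so the final letter is not what conditions the rule; the last vowel is.
"vinahfav" has last vowel 'a'. The stems whose last vowel is 'a' (zipewav → zipewvuv, bababrav → bababrvuv) delete the last vowel and add -uv.
The other patterns: stems whose last vowel is 'e' delete the last vowel and add -en; stems whose last vowel is 'i' or 'u' change the last vowel to 'a'.
So vinahfav → vinahfvuv.

vinahfvuv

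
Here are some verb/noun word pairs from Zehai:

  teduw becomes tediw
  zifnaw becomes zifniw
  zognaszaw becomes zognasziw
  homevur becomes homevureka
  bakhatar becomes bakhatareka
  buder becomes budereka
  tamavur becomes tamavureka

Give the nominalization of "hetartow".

hetartiw

teduw and homevur both have last vowel 'u' yet inflect differently (tediw, homevureka), so the last vowel is not what conditions the rule; the final letter is.
"hetartow" ends in -w. The stems ending in -w (teduw → tediw, zifnaw → zifniw, zognaszaw → zognasziw) change the last vowel to 'i'.
The other pattern: stems ending in -r add -eka.
So hetartow → hetartiw.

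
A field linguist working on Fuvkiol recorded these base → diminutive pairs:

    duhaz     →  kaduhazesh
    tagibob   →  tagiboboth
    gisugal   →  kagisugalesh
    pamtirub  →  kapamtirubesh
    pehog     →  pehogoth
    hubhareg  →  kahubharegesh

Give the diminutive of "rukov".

"rukov" has last vowel 'o'. The stems whose last vowel is 'o' (pehog → pehogoth, tagibob → tagiboboth) add -oth.
The other pattern: stems whose last vowel is 'a', 'e' or 'u' add ka- … -esh around the stem.
So rukov → rukovoth.

rukovoth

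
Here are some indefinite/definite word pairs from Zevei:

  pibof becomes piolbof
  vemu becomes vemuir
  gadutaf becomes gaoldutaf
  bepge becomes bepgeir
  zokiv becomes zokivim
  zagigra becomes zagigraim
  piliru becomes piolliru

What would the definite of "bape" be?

piliru and vemu both end in -u yet inflect differently (piolliru, vemuir), so the final letter is not what conditions the rule; the first letter is.
"bape" begins with b-. The one such stem in the data (bepge → bepgeir) adds -ir, so the same rule applies.
So bape → bapeir.

bapeir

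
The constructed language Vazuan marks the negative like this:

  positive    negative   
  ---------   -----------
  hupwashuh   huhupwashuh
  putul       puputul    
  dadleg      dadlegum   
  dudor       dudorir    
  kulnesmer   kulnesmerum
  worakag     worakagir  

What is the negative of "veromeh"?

"veromeh" has last vowel 'e'. The stems whose last vowel is 'e' (dadleg → dadlegum, kulnesmer → kulnesmerum) add -um.
The other patterns: stems whose last vowel is 'u' repeat the first consonant+vowel as a prefix; stems whose last vowel is 'a' or 'o' add -ir.
So veromeh → veromehum.

veromehum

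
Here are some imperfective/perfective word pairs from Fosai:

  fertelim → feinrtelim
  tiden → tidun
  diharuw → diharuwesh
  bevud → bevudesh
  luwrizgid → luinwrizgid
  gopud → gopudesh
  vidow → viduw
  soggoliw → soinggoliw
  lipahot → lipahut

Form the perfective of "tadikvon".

tadikvun

gopud and luwrizgid both end in -d yet inflect differently (gopudesh, luinwrizgid), so the final letter is not what conditions the rule; the last vowel is.
"tadikvon" has last vowel 'o'. The stems whose last vowel is 'o' (lipahot → lipahut, vidow → viduw) change the last vowel to 'u'.
So tadikvon → tadikvun.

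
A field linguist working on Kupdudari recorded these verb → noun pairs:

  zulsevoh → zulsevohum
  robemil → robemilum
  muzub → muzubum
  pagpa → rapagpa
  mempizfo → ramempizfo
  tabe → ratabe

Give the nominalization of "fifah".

zulsevoh and mempizfo both have last vowel 'o' yet inflect differently (zulsevohum, ramempizfo), so the last vowel is not what conditions the rule; whether the stem ends in a vowel or a consonant is.
"fifah" ends in a consonant. The stems ending in a consonant (zulsevoh → zulsevohum, robemil → robemilum, muzub → muzubum) add -um.
So fifah → fifahum.

fifahum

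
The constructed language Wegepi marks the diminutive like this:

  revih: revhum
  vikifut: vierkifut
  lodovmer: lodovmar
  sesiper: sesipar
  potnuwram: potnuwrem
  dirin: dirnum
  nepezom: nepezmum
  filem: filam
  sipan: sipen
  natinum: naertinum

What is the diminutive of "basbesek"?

"basbesek" has last vowel 'e'. The stems whose last vowel is 'e' (lodovmer → lodovmar, sesiper → sesipar, filem → filam) change the last vowel to 'a'.
The other patterns: stems whose last vowel is 'a' change the last vowel to 'e'; stems whose last vowel is 'i' or 'o' delete the last vowel and add -um; stems whose last vowel is 'u' insert -er- after the first vowel.
So basbesek → basbesak.

basbesak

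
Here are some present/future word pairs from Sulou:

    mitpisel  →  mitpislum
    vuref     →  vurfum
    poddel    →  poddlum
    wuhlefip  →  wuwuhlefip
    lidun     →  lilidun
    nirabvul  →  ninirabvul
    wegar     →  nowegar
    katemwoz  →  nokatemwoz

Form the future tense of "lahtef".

mitpisel and nirabvul both end in -l yet inflect differently (mitpislum, ninirabvul), so the final letter is not what conditions the rule; the last vowel is.
"lahtef" has last vowel 'e'. The stems whose last vowel is 'e' (mitpisel → mitpislum, vuref → vurfum, poddel → poddlum) delete the last vowel and add -um.
So lahtef → lahtfum.

lahtfum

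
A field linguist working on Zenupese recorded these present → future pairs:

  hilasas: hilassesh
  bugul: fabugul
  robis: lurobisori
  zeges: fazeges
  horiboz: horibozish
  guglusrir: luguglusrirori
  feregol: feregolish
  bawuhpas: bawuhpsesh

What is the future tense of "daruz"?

"daruz" has last vowel 'u'. The one such stem in the data (bugul → fabugul) adds the prefix fa-, so the same rule applies.
So daruz → fadaruz.

fadaruz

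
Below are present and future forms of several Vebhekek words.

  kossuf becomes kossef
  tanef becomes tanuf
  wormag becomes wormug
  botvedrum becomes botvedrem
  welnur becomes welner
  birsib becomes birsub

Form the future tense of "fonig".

kossuf and tanef both end in -f yet inflect differently (kossef, tanuf), so the final letter is not what conditions the rule; the last vowel is.
"fonig" has last vowel 'i'. The one such stem in the data (birsib → birsub) changes the last vowel to 'u' (as do wormag, tanef), so the same rule applies.
So fonig → fonug.

fonug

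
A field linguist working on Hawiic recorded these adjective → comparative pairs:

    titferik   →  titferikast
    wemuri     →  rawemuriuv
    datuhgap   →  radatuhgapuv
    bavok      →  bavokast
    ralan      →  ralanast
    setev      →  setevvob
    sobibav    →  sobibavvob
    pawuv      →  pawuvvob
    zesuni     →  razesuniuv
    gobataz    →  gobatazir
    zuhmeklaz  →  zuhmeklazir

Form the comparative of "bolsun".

bolsunast

"bolsun" ends in -n. The one such stem in the data (ralan → ralanast) adds -ast, so the same rule applies.
The other patterns: stems ending in -z add -ir; stems ending in -v double the final consonant and add -ob; stems ending in -i or -p add ra- … -uv around the stem.
So bolsun → bolsunast.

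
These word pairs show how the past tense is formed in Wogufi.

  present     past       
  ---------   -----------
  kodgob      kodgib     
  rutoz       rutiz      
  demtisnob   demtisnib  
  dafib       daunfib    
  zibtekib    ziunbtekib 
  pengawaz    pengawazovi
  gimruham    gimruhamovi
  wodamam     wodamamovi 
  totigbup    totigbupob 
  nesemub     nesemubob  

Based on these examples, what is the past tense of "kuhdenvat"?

kuhdenvatovi

"kuhdenvat" has last vowel 'a'. The stems whose last vowel is 'a' (pengawaz → pengawazovi, gimruham → gimruhamovi, wodamam → wodamamovi) add -ovi.
So kuhdenvat → kuhdenvatovi.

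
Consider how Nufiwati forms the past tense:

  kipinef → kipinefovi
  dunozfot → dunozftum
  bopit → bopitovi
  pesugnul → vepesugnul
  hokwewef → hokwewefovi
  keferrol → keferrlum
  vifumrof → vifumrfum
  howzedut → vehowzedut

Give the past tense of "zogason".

zogasnum

pesugnul and keferrol both end in -l yet inflect differently (vepesugnul, keferrlum), so the final letter is not what conditions the rule; the last vowel is.
"zogason" has last vowel 'o'. The stems whose last vowel is 'o' (keferrol → keferrlum, vifumrof → vifumrfum, dunozfot → dunozftum) delete the last vowel and add -um.
The other patterns: stems whose last vowel is 'u' add the prefix ve-; stems whose last vowel is 'e' or 'i' add -ovi.
So zogason → zogasnum.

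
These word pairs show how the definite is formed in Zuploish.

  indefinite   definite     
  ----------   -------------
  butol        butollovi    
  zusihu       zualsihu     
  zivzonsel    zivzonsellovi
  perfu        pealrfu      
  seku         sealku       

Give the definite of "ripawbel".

ripawbellovi

zusihu and zivzonsel both begin with z- yet inflect differently (zualsihu, zivzonsellovi), so the first letter is not what conditions the rule; the final letter is.
"ripawbel" ends in -l. The stems ending in -l (zivzonsel → zivzonsellovi, butol → butollovi) double the final consonant and add -ovi.
So ripawbel → ripawbellovi.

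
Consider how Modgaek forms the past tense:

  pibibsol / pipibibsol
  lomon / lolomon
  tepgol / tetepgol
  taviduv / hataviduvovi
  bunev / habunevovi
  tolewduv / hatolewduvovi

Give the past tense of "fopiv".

hafopivovi

"fopiv" ends in -v. The stems ending in -v (bunev → habunevovi, taviduv → hataviduvovi, tolewduv → hatolewduvovi) add ha- … -ovi around the stem.
So fopiv → hafopivovi.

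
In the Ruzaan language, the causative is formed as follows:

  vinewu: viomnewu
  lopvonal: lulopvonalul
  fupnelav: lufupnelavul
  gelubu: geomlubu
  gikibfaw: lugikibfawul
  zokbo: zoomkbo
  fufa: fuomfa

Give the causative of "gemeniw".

fufa and gikibfaw both have last vowel 'a' yet inflect differently (fuomfa, lugikibfawul), so the last vowel is not what conditions the rule; whether the stem ends in a vowel or a consonant is.
"gemeniw" ends in a consonant. The stems ending in a consonant (gikibfaw → lugikibfawul, lopvonal → lulopvonalul, fupnelav → lufupnelavul) add lu- … -ul around the stem.
The other pattern: stems ending in a vowel insert -om- after the first vowel.
So gemeniw → lugemeniwul.

lugemeniwul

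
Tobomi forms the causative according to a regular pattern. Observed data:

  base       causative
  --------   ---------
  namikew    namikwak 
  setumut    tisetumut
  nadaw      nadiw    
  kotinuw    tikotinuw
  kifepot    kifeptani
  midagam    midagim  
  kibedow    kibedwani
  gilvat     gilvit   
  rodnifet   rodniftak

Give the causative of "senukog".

senukgani

kifepot and rodnifet both end in -t yet inflect differently (kifeptani, rodniftak), so the final letter is not what conditions the rule; the last vowel is.
"senukog" has last vowel 'o'. The stems whose last vowel is 'o' (kibedow → kibedwani, kifepot → kifeptani) delete the last vowel and add -ani.
So senukog → senukgani.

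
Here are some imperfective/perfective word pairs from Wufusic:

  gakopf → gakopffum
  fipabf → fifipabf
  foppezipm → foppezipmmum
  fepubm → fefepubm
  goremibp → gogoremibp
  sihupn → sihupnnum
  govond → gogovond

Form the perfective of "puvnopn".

gakopf and fipabf both end in -f yet inflect differently (gakopffum, fifipabf), so the final letter is not what conditions the rule; the second-to-last letter is.
"puvnopn" has second-to-last letter 'p'. The stems whose second-to-last letter is 'p' (sihupn → sihupnnum, gakopf → gakopffum, foppezipm → foppezipmmum) double the final consonant and add -um.
The other pattern: stems whose second-to-last letter is 'b' or 'n' repeat the first consonant+vowel as a prefix.
So puvnopn → puvnopnnum.

puvnopnnum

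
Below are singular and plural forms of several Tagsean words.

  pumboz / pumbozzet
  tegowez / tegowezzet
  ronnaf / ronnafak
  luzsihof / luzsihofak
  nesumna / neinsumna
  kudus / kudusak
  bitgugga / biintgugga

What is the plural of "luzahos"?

"luzahos" ends in -s. The one such stem in the data (kudus → kudusak) adds -ak, so the same rule applies.
The other patterns: stems ending in -z double the final consonant and add -et; stems ending in -a insert -in- after the first vowel.
So luzahos → luzahosak.

luzahosak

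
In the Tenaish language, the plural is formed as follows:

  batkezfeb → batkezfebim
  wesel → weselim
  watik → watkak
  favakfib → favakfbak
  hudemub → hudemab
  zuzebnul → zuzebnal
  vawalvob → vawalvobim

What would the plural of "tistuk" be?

favakfib and hudemub both end in -b yet inflect differently (favakfbak, hudemab), so the final letter is not what conditions the rule; the last vowel is.
"tistuk" has last vowel 'u'. The stems whose last vowel is 'u' (zuzebnul → zuzebnal, hudemub → hudemab) change the last vowel to 'a'.
The other patterns: stems whose last vowel is 'i' delete the last vowel and add -ak; stems whose last vowel is 'e' or 'o' add -im.
So tistuk → tistak.

tistak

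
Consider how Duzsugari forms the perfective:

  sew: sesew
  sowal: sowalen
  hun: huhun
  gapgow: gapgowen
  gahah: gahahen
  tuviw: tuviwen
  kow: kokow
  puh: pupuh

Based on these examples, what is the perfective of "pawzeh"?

pawzehen

puh and gahah both end in -h yet inflect differently (pupuh, gahahen), so the final letter is not what conditions the rule; the number of vowels is.
"pawzeh" has 2 vowels. The stems with 2 vowels (gahah → gahahen, tuviw → tuviwen, sowal → sowalen) add -en.
So pawzeh → pawzehen.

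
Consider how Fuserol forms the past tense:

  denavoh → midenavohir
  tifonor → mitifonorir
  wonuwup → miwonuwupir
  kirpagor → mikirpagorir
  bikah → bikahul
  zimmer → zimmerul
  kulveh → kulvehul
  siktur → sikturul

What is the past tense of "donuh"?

"donuh" has 2 vowels. The stems with 2 vowels (bikah → bikahul, zimmer → zimmerul, kulveh → kulvehul) add -ul.
The other pattern: stems with 3 vowels add mi- … -ir around the stem.
So donuh → donuhul.

donuhul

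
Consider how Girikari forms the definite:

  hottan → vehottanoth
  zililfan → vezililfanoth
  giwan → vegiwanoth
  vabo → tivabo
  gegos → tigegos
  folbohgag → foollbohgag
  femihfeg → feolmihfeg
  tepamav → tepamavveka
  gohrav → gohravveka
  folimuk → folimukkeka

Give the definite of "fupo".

"fupo" ends in -o. The one such stem in the data (vabo → tivabo) adds the prefix ti-, so the same rule applies.
So fupo → tifupo.

tifupo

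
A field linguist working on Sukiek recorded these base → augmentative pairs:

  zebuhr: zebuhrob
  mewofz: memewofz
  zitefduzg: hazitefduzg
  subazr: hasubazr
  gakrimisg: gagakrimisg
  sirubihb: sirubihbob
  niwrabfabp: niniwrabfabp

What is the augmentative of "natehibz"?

"natehibz" has second-to-last letter 'b'. The one such stem in the data (niwrabfabp → niniwrabfabp) repeats the first consonant+vowel as a prefix (as do mewofz, gakrimisg), so the same rule applies.
So natehibz → nanatehibz.

nanatehibz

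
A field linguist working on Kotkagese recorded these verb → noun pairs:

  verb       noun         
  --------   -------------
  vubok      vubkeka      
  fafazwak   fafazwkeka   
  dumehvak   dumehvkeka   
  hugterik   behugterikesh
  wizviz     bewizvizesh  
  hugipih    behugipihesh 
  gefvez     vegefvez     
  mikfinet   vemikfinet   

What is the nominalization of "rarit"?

vubok and hugterik both end in -k yet inflect differently (vubkeka, behugterikesh), so the final letter is not what conditions the rule; the last vowel is.
"rarit" has last vowel 'i'. The stems whose last vowel is 'i' (hugterik → behugterikesh, wizviz → bewizvizesh, hugipih → behugipihesh) add be- … -esh around the stem.
So rarit → beraritesh.

beraritesh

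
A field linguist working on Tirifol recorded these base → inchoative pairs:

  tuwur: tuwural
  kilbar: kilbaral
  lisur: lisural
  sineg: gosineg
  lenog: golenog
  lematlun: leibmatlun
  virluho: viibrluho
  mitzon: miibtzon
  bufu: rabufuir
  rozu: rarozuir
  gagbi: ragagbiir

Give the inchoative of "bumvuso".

buibmvuso

tuwur and lematlun both have last vowel 'u' yet inflect differently (tuwural, leibmatlun), so the last vowel is not what conditions the rule; the final letter is.
"bumvuso" ends in -o. The one such stem in the data (virluho → viibrluho) inserts -ib- after the first vowel (as do lematlun, mitzon), so the same rule applies.
So bumvuso → buibmvuso.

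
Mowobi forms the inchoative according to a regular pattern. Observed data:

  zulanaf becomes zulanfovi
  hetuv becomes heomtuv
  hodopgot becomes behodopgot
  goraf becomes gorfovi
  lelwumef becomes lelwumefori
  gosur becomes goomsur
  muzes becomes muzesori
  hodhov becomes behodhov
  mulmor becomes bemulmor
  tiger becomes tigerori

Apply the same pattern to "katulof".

"katulof" has last vowel 'o'. The stems whose last vowel is 'o' (hodhov → behodhov, hodopgot → behodopgot, mulmor → bemulmor) add the prefix be-.
The other patterns: stems whose last vowel is 'a' delete the last vowel and add -ovi; stems whose last vowel is 'e' add -ori; stems whose last vowel is 'u' insert -om- after the first vowel.
So katulof → bekatulof.

bekatulof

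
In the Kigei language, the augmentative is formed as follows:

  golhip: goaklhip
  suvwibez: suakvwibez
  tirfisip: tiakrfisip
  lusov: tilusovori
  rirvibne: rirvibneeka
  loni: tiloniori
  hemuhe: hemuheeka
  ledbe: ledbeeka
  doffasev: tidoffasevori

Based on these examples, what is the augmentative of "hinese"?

doffasev and rirvibne both have last vowel 'e' yet inflect differently (tidoffasevori, rirvibneeka), so the last vowel is not what conditions the rule; the final letter is.
"hinese" ends in -e. The stems ending in -e (rirvibne → rirvibneeka, hemuhe → hemuheeka, ledbe → ledbeeka) add -eka.
So hinese → hineseeka.

hineseeka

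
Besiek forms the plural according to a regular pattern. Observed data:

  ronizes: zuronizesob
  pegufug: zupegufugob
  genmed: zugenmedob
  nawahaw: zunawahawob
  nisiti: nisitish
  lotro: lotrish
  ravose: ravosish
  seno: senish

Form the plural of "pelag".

"pelag" ends in a consonant. The stems ending in a consonant (ronizes → zuronizesob, pegufug → zupegufugob, genmed → zugenmedob) add zu- … -ob around the stem.
The other pattern: stems ending in a vowel drop the final letter and add -ish.
So pelag → zupelagob.

zupelagob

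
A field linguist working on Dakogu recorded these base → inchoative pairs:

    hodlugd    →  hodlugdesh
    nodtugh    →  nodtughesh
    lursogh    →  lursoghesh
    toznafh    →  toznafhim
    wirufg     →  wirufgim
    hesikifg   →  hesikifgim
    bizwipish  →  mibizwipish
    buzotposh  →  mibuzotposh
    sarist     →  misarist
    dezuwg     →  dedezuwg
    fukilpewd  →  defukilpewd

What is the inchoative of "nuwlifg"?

nuwlifgim

"nuwlifg" has second-to-last letter 'f'. The stems whose second-to-last letter is 'f' (toznafh → toznafhim, wirufg → wirufgim, hesikifg → hesikifgim) add -im.
So nuwlifg → nuwlifgim.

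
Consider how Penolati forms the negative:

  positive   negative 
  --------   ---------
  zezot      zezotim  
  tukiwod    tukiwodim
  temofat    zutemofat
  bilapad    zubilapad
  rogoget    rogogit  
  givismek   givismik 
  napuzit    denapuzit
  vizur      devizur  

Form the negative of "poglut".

zezot and temofat both end in -t yet inflect differently (zezotim, zutemofat), so the final letter is not what conditions the rule; the last vowel is.
"poglut" has last vowel 'u'. The one such stem in the data (vizur → devizur) adds the prefix de-, so the same rule applies.
The other patterns: stems whose last vowel is 'o' add -im; stems whose last vowel is 'a' add the prefix zu-; stems whose last vowel is 'e' change the last vowel to 'i'.
So poglut → depoglut.

depoglut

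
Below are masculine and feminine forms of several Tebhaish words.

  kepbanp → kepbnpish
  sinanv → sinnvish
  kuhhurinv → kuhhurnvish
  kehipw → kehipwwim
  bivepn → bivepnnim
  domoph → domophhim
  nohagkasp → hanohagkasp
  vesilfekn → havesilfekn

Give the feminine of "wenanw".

wennwish

"wenanw" has second-to-last letter 'n'. The stems whose second-to-last letter is 'n' (kepbanp → kepbnpish, sinanv → sinnvish, kuhhurinv → kuhhurnvish) delete the last vowel and add -ish.
The other patterns: stems whose second-to-last letter is 'p' double the final consonant and add -im; stems whose second-to-last letter is 'k' or 's' add the prefix ha-.
So wenanw → wennwish.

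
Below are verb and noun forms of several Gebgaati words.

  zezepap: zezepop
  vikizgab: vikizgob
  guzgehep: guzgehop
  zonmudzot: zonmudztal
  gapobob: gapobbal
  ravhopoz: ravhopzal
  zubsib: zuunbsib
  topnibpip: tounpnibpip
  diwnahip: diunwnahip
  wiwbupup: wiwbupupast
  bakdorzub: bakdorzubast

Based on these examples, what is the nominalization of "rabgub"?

rabgubast

vikizgab and gapobob both end in -b yet inflect differently (vikizgob, gapobbal), so the final letter is not what conditions the rule; the last vowel is.
"rabgub" has last vowel 'u'. The stems whose last vowel is 'u' (wiwbupup → wiwbupupast, bakdorzub → bakdorzubast) add -ast.
So rabgub → rabgubast.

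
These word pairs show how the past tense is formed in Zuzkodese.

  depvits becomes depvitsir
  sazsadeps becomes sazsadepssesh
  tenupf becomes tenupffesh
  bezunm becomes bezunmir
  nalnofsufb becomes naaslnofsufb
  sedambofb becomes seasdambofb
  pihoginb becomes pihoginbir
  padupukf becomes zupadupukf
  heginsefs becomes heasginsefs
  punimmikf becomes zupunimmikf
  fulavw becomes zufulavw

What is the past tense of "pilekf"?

zupilekf

sazsadeps and heginsefs both end in -s yet inflect differently (sazsadepssesh, heasginsefs), so the final letter is not what conditions the rule; the second-to-last letter is.
"pilekf" has second-to-last letter 'k'. The stems whose second-to-last letter is 'k' (padupukf → zupadupukf, punimmikf → zupunimmikf) add the prefix zu-.
So pilekf → zupilekf.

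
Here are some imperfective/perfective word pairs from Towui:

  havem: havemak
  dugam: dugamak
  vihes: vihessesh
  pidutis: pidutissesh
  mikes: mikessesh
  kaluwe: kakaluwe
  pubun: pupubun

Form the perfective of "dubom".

dubomak

havem and vihes both have last vowel 'e' yet inflect differently (havemak, vihessesh), so the last vowel is not what conditions the rule; the final letter is.
"dubom" ends in -m. The stems ending in -m (havem → havemak, dugam → dugamak) add -ak.
So dubom → dubomak.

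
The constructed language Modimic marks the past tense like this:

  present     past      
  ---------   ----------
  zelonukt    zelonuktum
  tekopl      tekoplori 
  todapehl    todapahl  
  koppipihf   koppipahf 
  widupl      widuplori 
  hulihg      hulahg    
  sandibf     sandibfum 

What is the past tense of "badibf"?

todapehl and widupl both end in -l yet inflect differently (todapahl, widuplori), so the final letter is not what conditions the rule; the second-to-last letter is.
"badibf" has second-to-last letter 'b'. The one such stem in the data (sandibf → sandibfum) adds -um, so the same rule applies.
The other patterns: stems whose second-to-last letter is 'h' change the last vowel to 'a'; stems whose second-to-last letter is 'p' add -ori.
So badibf → badibfum.

badibfum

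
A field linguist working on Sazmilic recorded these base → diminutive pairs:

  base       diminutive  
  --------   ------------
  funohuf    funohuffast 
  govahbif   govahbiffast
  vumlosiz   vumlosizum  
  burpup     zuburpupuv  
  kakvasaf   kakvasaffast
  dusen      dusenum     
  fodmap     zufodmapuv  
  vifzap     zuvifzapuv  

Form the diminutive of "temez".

temezum

burpup and funohuf both have last vowel 'u' yet inflect differently (zuburpupuv, funohuffast), so the last vowel is not what conditions the rule; the final letter is.
"temez" ends in -z. The one such stem in the data (vumlosiz → vumlosizum) adds -um, so the same rule applies.
The other patterns: stems ending in -p add zu- … -uv around the stem; stems ending in -f double the final consonant and add -ast.
So temez → temezum.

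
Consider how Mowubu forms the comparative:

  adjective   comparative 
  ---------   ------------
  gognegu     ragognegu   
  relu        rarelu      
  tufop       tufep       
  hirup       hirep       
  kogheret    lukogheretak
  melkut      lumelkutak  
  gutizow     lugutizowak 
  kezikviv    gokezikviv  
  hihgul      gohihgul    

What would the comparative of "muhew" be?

lumuhewak

"muhew" ends in -w. The one such stem in the data (gutizow → lugutizowak) adds lu- … -ak around the stem, so the same rule applies.
So muhew → lumuhewak.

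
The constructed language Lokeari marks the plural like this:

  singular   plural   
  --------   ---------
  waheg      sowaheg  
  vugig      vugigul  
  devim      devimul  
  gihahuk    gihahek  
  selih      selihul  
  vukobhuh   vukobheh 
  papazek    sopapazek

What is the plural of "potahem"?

"potahem" has last vowel 'e'. The stems whose last vowel is 'e' (waheg → sowaheg, papazek → sopapazek) add the prefix so-.
The other patterns: stems whose last vowel is 'i' add -ul; stems whose last vowel is 'u' change the last vowel to 'e'.
So potahem → sopotahem.

sopotahem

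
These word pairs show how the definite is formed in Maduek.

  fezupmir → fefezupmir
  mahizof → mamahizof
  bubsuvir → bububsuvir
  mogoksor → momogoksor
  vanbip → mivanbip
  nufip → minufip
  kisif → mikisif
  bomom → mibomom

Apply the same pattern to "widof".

mahizof and kisif both end in -f yet inflect differently (mamahizof, mikisif), so the final letter is not what conditions the rule; the number of vowels is.
"widof" has 2 vowels. The stems with 2 vowels (vanbip → mivanbip, nufip → minufip, kisif → mikisif) add the prefix mi-.
The other pattern: stems with 3 vowels repeat the first consonant+vowel as a prefix.
So widof → miwidof.

miwidof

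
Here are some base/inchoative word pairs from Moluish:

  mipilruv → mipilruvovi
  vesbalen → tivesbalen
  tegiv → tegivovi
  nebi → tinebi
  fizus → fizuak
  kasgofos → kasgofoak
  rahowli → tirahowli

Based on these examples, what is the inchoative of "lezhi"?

fizus and mipilruv both have last vowel 'u' yet inflect differently (fizuak, mipilruvovi), so the last vowel is not what conditions the rule; the final letter is.
"lezhi" ends in -i. The stems ending in -i (rahowli → tirahowli, nebi → tinebi) add the prefix ti-.
The other patterns: stems ending in -s drop the final letter and add -ak; stems ending in -v add -ovi.
So lezhi → tilezhi.

tilezhi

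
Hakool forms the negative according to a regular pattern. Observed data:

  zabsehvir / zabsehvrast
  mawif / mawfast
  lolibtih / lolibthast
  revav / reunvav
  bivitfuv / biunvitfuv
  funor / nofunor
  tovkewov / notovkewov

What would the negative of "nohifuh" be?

nounhifuh

zabsehvir and funor both end in -r yet inflect differently (zabsehvrast, nofunor), so the final letter is not what conditions the rule; the last vowel is.
"nohifuh" has last vowel 'u'. The one such stem in the data (bivitfuv → biunvitfuv) inserts -un- after the first vowel (as does revav), so the same rule applies.
So nohifuh → nounhifuh.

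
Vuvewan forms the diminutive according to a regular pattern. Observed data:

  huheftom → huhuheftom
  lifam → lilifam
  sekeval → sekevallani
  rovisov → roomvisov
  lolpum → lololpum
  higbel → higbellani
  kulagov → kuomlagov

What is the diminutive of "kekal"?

kekallani

sekeval and lifam both have last vowel 'a' yet inflect differently (sekevallani, lilifam), so the last vowel is not what conditions the rule; the final letter is.
"kekal" ends in -l. The stems ending in -l (sekeval → sekevallani, higbel → higbellani) double the final consonant and add -ani.
So kekal → kekallani.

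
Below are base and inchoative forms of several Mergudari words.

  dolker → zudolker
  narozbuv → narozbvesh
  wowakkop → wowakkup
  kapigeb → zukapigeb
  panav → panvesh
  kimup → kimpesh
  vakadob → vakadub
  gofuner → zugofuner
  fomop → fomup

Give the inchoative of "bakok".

vakadob and kapigeb both end in -b yet inflect differently (vakadub, zukapigeb), so the final letter is not what conditions the rule; the last vowel is.
"bakok" has last vowel 'o'. The stems whose last vowel is 'o' (wowakkop → wowakkup, vakadob → vakadub, fomop → fomup) change the last vowel to 'u'.
The other patterns: stems whose last vowel is 'e' add the prefix zu-; stems whose last vowel is 'a' or 'u' delete the last vowel and add -esh.
So bakok → bakuk.

bakuk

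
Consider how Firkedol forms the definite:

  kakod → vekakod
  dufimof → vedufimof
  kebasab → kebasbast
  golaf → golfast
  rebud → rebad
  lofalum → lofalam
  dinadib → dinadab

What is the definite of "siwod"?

dufimof and golaf both end in -f yet inflect differently (vedufimof, golfast), so the final letter is not what conditions the rule; the last vowel is.
"siwod" has last vowel 'o'. The stems whose last vowel is 'o' (kakod → vekakod, dufimof → vedufimof) add the prefix ve-.
The other patterns: stems whose last vowel is 'a' delete the last vowel and add -ast; stems whose last vowel is 'i' or 'u' change the last vowel to 'a'.
So siwod → vesiwod.

vesiwod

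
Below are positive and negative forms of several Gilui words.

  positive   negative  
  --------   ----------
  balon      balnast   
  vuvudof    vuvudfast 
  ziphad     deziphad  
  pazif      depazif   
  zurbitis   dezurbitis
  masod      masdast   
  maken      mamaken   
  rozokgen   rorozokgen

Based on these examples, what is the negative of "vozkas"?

devozkas

balon and maken both end in -n yet inflect differently (balnast, mamaken), so the final letter is not what conditions the rule; the last vowel is.
"vozkas" has last vowel 'a'. The one such stem in the data (ziphad → deziphad) adds the prefix de-, so the same rule applies.
So vozkas → devozkas.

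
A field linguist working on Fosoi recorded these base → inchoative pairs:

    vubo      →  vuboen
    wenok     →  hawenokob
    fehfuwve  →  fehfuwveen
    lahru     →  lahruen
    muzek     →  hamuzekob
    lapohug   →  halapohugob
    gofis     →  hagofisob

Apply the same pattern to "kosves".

wenok and vubo both have last vowel 'o' yet inflect differently (hawenokob, vuboen), so the last vowel is not what conditions the rule; whether the stem ends in a vowel or a consonant is.
"kosves" ends in a consonant. The stems ending in a consonant (lapohug → halapohugob, gofis → hagofisob, wenok → hawenokob) add ha- … -ob around the stem.
So kosves → hakosvesob.

hakosvesob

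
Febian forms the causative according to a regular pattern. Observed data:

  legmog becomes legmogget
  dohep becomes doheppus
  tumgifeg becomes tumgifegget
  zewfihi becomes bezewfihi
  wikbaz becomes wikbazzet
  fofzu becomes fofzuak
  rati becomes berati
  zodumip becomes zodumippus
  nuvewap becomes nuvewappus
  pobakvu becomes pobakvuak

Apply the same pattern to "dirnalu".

dirnaluak

zodumip and rati both have last vowel 'i' yet inflect differently (zodumippus, berati), so the last vowel is not what conditions the rule; the final letter is.
"dirnalu" ends in -u. The stems ending in -u (pobakvu → pobakvuak, fofzu → fofzuak) add -ak.
The other patterns: stems ending in -p double the final consonant and add -us; stems ending in -i add the prefix be-; stems ending in -g or -z double the final consonant and add -et.
So dirnalu → dirnaluak.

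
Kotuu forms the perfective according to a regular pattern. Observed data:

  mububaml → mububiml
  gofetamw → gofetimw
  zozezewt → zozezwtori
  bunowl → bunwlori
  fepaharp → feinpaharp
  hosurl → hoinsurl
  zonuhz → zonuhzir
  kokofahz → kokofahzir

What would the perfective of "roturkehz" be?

roturkehzir

mububaml and bunowl both end in -l yet inflect differently (mububiml, bunwlori), so the final letter is not what conditions the rule; the second-to-last letter is.
"roturkehz" has second-to-last letter 'h'. The stems whose second-to-last letter is 'h' (zonuhz → zonuhzir, kokofahz → kokofahzir) add -ir.
The other patterns: stems whose second-to-last letter is 'm' change the last vowel to 'i'; stems whose second-to-last letter is 'w' delete the last vowel and add -ori; stems whose second-to-last letter is 'r' insert -in- after the first vowel.
So roturkehz → roturkehzir.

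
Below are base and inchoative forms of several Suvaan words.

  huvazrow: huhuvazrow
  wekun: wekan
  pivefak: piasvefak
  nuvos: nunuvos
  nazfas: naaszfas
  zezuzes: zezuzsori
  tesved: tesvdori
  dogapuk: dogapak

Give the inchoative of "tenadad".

teasnadad

nuvos and nazfas both end in -s yet inflect differently (nunuvos, naaszfas), so the final letter is not what conditions the rule; the last vowel is.
"tenadad" has last vowel 'a'. The stems whose last vowel is 'a' (pivefak → piasvefak, nazfas → naaszfas) insert -as- after the first vowel.
The other patterns: stems whose last vowel is 'o' repeat the first consonant+vowel as a prefix; stems whose last vowel is 'u' change the last vowel to 'a'; stems whose last vowel is 'e' delete the last vowel and add -ori.
So tenadad → teasnadad.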